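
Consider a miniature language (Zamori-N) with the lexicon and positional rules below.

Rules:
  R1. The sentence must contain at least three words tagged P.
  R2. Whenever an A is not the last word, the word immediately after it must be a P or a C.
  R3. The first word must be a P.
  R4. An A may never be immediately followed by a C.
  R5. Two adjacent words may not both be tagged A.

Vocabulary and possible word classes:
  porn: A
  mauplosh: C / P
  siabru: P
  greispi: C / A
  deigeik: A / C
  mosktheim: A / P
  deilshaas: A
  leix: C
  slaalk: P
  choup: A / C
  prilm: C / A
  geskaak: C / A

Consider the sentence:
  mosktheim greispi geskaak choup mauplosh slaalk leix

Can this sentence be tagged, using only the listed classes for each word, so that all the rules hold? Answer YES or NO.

YES

Candidates per position — 1:mosktheim {A,P}; 2:greispi {C,A}; 3:geskaak {C,A}; 4:choup {A,C}; 5:mauplosh {C,P}; 6:slaalk {P}; 7:leix {C}.
One satisfying assignment: P C C A P P C.
Check: rule 1 ok; rule 2 ok; rule 3 ok; rule 4 ok; rule 5 ok.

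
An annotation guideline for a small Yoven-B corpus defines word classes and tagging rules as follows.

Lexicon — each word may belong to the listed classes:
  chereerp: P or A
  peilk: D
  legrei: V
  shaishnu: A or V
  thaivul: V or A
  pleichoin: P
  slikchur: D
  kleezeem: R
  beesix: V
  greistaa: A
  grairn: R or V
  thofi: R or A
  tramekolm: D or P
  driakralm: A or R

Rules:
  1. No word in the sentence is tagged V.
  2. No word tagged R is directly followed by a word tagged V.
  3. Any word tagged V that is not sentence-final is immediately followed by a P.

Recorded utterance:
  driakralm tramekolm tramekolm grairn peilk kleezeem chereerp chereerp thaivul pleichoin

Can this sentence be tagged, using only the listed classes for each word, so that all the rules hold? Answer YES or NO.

Candidates per position — 1:driakralm {A,R}; 2:tramekolm {D,P}; 3:tramekolm {D,P}; 4:grairn {R,V}; 5:peilk {D}; 6:kleezeem {R}; 7:chereerp {P,A}; 8:chereerp {P,A}; 9:thaivul {V,A}; 10:pleichoin {P}.
One satisfying assignment: A D D R D R A P A P.
Rule-by-rule: rule 1 satisfied; rule 2 satisfied; rule 3 satisfied.

YES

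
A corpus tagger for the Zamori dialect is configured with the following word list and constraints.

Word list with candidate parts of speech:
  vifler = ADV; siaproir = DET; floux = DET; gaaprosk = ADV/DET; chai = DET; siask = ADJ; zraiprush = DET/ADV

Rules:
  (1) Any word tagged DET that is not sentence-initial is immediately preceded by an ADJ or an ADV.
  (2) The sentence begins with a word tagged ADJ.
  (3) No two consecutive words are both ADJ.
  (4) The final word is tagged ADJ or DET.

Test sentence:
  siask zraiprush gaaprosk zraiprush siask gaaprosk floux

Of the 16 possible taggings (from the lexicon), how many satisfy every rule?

5

Candidates per position — 1:siask {ADJ}; 2:zraiprush {DET,ADV}; 3:gaaprosk {ADV,DET}; 4:zraiprush {DET,ADV}; 5:siask {ADJ}; 6:gaaprosk {ADV,DET}; 7:floux {DET}.
There are 16 candidate sequences in total.
The sequences that satisfy every rule: ADJ DET ADV DET ADJ ADV DET; ADJ DET ADV ADV ADJ ADV DET; ADJ ADV ADV DET ADJ ADV DET; ADJ ADV ADV ADV ADJ ADV DET; ADJ ADV DET ADV ADJ ADV DET.
Count = 5.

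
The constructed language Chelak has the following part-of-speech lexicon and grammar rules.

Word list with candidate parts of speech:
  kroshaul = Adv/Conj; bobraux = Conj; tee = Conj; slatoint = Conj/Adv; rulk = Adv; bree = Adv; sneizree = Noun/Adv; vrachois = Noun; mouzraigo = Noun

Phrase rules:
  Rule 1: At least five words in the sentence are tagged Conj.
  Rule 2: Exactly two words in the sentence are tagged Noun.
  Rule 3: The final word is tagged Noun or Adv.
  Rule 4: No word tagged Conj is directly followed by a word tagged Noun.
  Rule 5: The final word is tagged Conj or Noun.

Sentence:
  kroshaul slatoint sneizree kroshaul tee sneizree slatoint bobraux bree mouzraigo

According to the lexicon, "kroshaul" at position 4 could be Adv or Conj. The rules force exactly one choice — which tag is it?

Conj

Candidates per position — 1:kroshaul {Adv,Conj}; 2:slatoint {Conj,Adv}; 3:sneizree {Noun,Adv}; 4:kroshaul {Adv,Conj}; 5:tee {Conj}; 6:sneizree {Noun,Adv}; 7:slatoint {Conj,Adv}; 8:bobraux {Conj}; 9:bree {Adv}; 10:mouzraigo {Noun}.
At position 6, choosing Noun makes rule 4 impossible to satisfy; hence Adv.
At position 3, choosing Adv makes rule 2 impossible to satisfy; hence Noun.
At position 2, choosing Conj makes rule 4 impossible to satisfy; hence Adv.
At position 4, choosing Adv makes rule 1 impossible to satisfy; hence Conj.
At position 7, choosing Adv makes rule 1 impossible to satisfy; hence Conj.
At position 1, choosing Adv makes rule 1 impossible to satisfy; hence Conj.
The only consistent sequence is: Conj Adv Noun Conj Conj Adv Conj Conj Adv Noun.
Rule-by-rule: rule 1 ✓; rule 2 ✓; rule 3 ✓; rule 4 ✓; rule 5 ✓.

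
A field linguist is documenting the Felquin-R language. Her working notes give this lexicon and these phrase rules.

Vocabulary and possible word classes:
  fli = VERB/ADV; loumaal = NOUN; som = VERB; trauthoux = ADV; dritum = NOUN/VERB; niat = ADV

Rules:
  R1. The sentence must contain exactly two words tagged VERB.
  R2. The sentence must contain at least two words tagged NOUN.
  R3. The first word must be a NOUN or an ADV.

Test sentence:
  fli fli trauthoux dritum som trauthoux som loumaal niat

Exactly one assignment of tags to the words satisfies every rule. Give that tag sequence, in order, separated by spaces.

Candidates per position — 1:fli {VERB,ADV}; 2:fli {VERB,ADV}; 3:trauthoux {ADV}; 4:dritum {NOUN,VERB}; 5:som {VERB}; 6:trauthoux {ADV}; 7:som {VERB}; 8:loumaal {NOUN}; 9:niat {ADV}.
Position 1: VERB is ruled out by rule 1; that leaves ADV.
Position 2: VERB is ruled out by rule 1; that leaves ADV.
Position 4: VERB is ruled out by rule 1; that leaves NOUN.
The unique satisfying tagging is: ADV ADV ADV NOUN VERB ADV VERB NOUN ADV.
Checking: rule 1 holds; rule 2 holds; rule 3 holds.

ADV ADV ADV NOUN VERB ADV VERB NOUN ADV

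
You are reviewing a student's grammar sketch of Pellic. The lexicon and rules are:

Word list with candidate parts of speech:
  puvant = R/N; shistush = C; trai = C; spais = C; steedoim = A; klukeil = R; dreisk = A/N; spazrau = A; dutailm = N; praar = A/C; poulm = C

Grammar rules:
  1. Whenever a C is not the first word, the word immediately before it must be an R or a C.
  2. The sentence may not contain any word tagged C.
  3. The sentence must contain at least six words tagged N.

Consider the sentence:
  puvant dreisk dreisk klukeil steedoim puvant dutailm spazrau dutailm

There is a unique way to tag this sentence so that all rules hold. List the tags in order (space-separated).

Candidates per position — 1:puvant {R,N}; 2:dreisk {A,N}; 3:dreisk {A,N}; 4:klukeil {R}; 5:steedoim {A}; 6:puvant {R,N}; 7:dutailm {N}; 8:spazrau {A}; 9:dutailm {N}.
Position 1: R is ruled out by rule 3; that leaves N.
Position 2: A is ruled out by rule 3; that leaves N.
Position 3: A is ruled out by rule 3; that leaves N.
Position 6: R is ruled out by rule 3; that leaves N.
The unique satisfying tagging is: N N N R A N N A N.
Rule-by-rule: rule 1 ok; rule 2 ok; rule 3 ok.

N N N R A N N A N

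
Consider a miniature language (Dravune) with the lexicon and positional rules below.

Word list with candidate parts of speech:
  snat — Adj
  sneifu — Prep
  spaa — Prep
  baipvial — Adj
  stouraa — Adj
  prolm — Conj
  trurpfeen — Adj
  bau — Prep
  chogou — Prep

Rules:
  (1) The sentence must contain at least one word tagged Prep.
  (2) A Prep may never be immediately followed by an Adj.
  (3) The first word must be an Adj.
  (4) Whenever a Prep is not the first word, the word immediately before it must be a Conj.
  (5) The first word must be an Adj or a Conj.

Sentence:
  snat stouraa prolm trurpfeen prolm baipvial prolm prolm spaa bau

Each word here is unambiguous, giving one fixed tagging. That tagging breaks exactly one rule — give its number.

4

Fixed tagging: Adj Adj Conj Adj Conj Adj Conj Conj Prep Prep.
Rule check: R1 pass, R2 pass, R3 pass, R4 fail, R5 pass.
Only rule 4 fails.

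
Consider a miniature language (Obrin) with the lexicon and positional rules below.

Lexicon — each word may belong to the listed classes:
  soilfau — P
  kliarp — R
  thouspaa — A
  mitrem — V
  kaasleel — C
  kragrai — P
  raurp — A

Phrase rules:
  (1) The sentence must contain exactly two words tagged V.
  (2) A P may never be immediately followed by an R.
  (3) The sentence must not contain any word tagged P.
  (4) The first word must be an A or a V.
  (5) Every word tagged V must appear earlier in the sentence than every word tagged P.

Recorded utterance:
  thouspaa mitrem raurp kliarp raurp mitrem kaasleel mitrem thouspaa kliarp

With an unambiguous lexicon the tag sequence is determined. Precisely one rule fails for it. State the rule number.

Fixed tagging: A V A R A V C V A R.
Rule check: R1 ✗, R2 ✓, R3 ✓, R4 ✓, R5 ✓.
Only rule 1 fails.

1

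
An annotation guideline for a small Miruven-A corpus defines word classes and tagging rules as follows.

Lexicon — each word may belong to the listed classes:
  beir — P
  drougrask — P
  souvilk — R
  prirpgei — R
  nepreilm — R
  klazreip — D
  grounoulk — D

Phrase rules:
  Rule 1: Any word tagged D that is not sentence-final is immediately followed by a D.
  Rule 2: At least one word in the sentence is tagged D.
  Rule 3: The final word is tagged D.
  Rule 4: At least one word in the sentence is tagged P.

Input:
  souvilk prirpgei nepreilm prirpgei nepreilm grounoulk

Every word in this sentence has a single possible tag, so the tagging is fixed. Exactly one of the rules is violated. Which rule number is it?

4

Fixed tagging: R R R R R D.
Rule check: R1 ok, R2 ok, R3 ok, R4 fails.
Only rule 4 fails.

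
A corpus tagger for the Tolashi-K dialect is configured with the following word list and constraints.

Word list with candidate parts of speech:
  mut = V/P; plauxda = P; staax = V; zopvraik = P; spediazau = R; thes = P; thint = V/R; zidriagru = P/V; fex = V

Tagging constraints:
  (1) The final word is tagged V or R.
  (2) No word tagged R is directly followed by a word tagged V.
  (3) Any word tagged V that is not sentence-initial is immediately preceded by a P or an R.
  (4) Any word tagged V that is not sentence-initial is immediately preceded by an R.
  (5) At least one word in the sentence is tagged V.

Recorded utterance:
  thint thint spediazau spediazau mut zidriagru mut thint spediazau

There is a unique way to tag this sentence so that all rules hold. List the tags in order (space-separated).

Candidates per position — 1:thint {V,R}; 2:thint {V,R}; 3:spediazau {R}; 4:spediazau {R}; 5:mut {V,P}; 6:zidriagru {P,V}; 7:mut {V,P}; 8:thint {V,R}; 9:spediazau {R}.
Position 5: V is ruled out by rule 2; that leaves P.
Position 6: V is ruled out by rule 4; that leaves P.
Position 7: V is ruled out by rule 4; that leaves P.
Position 8: V is ruled out by rule 4; that leaves R.
The remaining ambiguous positions (1, 2) are resolved jointly — only one combination satisfies every rule.
The only consistent sequence is: V R R R P P P R R.
Verifying each rule — rule 1 satisfied; rule 2 satisfied; rule 3 satisfied; rule 4 satisfied; rule 5 satisfied.

V R R R P P P R R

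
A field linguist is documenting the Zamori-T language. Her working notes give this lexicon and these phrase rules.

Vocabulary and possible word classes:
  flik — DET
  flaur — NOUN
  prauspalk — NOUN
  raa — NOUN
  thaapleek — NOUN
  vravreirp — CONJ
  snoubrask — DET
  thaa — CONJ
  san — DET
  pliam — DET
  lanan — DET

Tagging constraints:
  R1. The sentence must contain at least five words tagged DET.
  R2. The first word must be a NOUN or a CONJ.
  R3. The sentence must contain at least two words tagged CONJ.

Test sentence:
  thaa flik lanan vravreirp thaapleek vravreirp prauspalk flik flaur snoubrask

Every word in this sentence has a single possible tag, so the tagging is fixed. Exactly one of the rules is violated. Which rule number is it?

1

Fixed tagging: CONJ DET DET CONJ NOUN CONJ NOUN DET NOUN DET.
Applying the rules: R1 violated, R2 holds, R3 holds.
Only rule 1 fails.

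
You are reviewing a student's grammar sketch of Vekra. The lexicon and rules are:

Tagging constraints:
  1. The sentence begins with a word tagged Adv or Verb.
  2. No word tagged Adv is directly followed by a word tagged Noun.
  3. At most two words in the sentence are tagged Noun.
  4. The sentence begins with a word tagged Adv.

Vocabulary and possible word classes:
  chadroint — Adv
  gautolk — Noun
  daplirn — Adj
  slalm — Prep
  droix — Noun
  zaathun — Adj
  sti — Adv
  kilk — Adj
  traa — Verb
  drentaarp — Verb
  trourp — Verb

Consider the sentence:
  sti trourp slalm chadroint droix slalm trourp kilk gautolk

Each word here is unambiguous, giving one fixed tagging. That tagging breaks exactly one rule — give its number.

Fixed tagging: Adv Verb Prep Adv Noun Prep Verb Adj Noun.
Applying the rules: R1 pass, R2 fail, R3 pass, R4 pass.
Only rule 2 fails.

2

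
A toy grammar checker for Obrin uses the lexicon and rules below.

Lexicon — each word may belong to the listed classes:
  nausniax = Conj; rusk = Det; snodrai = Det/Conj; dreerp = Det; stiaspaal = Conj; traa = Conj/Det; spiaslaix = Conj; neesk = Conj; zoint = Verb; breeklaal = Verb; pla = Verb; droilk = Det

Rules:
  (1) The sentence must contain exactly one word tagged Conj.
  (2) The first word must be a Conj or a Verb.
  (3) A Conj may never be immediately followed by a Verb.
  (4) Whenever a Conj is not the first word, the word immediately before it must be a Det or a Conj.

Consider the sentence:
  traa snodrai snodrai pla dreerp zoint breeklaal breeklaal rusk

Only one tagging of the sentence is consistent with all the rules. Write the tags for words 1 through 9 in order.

Candidates per position — 1:traa {Conj,Det}; 2:snodrai {Det,Conj}; 3:snodrai {Det,Conj}; 4:pla {Verb}; 5:dreerp {Det}; 6:zoint {Verb}; 7:breeklaal {Verb}; 8:breeklaal {Verb}; 9:rusk {Det}.
At position 1, choosing Det makes rule 2 impossible to satisfy; hence Conj.
At position 2, choosing Conj makes rule 1 impossible to satisfy; hence Det.
At position 3, choosing Conj makes rule 1 impossible to satisfy; hence Det.
The only consistent sequence is: Conj Det Det Verb Det Verb Verb Verb Det.
Check: rule 1 ✓; rule 2 ✓; rule 3 ✓; rule 4 ✓.

Conj Det Det Verb Det Verb Verb Verb Det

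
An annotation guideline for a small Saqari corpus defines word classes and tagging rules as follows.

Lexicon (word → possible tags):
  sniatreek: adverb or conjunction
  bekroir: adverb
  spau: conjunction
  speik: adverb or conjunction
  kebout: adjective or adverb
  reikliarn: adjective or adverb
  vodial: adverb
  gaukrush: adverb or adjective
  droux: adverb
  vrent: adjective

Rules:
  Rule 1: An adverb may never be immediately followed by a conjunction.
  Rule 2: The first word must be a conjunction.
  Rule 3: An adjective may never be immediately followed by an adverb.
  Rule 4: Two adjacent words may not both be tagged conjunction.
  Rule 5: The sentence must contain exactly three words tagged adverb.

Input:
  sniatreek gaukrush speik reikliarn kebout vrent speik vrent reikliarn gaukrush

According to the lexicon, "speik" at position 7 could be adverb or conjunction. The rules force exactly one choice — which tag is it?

conjunction

Candidates per position — 1:sniatreek {adverb,conjunction}; 2:gaukrush {adverb,adjective}; 3:speik {adverb,conjunction}; 4:reikliarn {adjective,adverb}; 5:kebout {adjective,adverb}; 6:vrent {adjective}; 7:speik {adverb,conjunction}; 8:vrent {adjective}; 9:reikliarn {adjective,adverb}; 10:gaukrush {adverb,adjective}.
At position 1, choosing adverb makes rule 2 impossible to satisfy; hence conjunction.
At position 7, choosing adverb makes rule 3 impossible to satisfy; hence conjunction.
At position 9, choosing adverb makes rule 3 impossible to satisfy; hence adjective.
At position 10, choosing adverb makes rule 3 impossible to satisfy; hence adjective.
The remaining ambiguous positions (2, 3, 4, 5) are resolved jointly — only one combination satisfies every rule.
That leaves exactly one tagging: conjunction adverb adverb adverb adjective adjective conjunction adjective adjective adjective.
Verifying each rule — rule 1 ✓; rule 2 ✓; rule 3 ✓; rule 4 ✓; rule 5 ✓.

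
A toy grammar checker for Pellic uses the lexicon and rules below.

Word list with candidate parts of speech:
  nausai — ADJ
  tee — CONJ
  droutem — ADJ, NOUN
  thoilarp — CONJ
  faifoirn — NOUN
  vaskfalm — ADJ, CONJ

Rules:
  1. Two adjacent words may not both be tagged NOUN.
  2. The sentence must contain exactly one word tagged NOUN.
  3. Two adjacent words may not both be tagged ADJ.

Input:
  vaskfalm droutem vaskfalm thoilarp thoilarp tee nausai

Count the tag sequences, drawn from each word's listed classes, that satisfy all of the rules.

4

Candidates per position — 1:vaskfalm {ADJ,CONJ}; 2:droutem {ADJ,NOUN}; 3:vaskfalm {ADJ,CONJ}; 4:thoilarp {CONJ}; 5:thoilarp {CONJ}; 6:tee {CONJ}; 7:nausai {ADJ}.
There are 8 candidate sequences in total.
The sequences that satisfy every rule: ADJ NOUN ADJ CONJ CONJ CONJ ADJ; ADJ NOUN CONJ CONJ CONJ CONJ ADJ; CONJ NOUN ADJ CONJ CONJ CONJ ADJ; CONJ NOUN CONJ CONJ CONJ CONJ ADJ.
Count = 4.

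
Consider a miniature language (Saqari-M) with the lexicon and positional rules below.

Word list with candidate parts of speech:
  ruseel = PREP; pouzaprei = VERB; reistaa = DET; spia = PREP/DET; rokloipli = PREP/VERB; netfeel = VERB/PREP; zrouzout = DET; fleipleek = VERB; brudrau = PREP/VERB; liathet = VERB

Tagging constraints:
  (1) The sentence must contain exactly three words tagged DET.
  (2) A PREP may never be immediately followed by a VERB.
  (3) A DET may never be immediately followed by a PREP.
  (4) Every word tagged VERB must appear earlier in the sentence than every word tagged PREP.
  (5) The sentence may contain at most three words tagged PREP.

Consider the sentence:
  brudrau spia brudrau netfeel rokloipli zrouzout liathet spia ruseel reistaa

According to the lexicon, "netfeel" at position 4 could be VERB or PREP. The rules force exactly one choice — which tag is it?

VERB

Candidates per position — 1:brudrau {PREP,VERB}; 2:spia {PREP,DET}; 3:brudrau {PREP,VERB}; 4:netfeel {VERB,PREP}; 5:rokloipli {PREP,VERB}; 6:zrouzout {DET}; 7:liathet {VERB}; 8:spia {PREP,DET}; 9:ruseel {PREP}; 10:reistaa {DET}.
Word 1 cannot be PREP — rule 4 would then fail for every completion. It is VERB.
Word 2 cannot be PREP — rule 4 would then fail for every completion. It is DET.
Word 3 cannot be PREP — rule 3 would then fail for every completion. It is VERB.
Word 4 cannot be PREP — rule 4 would then fail for every completion. It is VERB.
Word 5 cannot be PREP — rule 4 would then fail for every completion. It is VERB.
Word 8 cannot be DET — rule 1 would then fail for every completion. It is PREP.
The only consistent sequence is: VERB DET VERB VERB VERB DET VERB PREP PREP DET.
Verifying each rule — rule 1 ✓; rule 2 ✓; rule 3 ✓; rule 4 ✓; rule 5 ✓.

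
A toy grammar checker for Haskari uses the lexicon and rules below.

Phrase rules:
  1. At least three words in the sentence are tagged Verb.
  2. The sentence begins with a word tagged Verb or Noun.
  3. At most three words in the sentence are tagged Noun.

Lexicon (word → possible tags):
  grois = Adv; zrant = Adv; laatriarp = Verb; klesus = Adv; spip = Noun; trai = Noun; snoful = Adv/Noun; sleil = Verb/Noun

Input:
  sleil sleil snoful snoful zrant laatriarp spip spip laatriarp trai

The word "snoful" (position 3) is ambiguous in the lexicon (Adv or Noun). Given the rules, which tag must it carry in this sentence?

Candidates per position — 1:sleil {Verb,Noun}; 2:sleil {Verb,Noun}; 3:snoful {Adv,Noun}; 4:snoful {Adv,Noun}; 5:zrant {Adv}; 6:laatriarp {Verb}; 7:spip {Noun}; 8:spip {Noun}; 9:laatriarp {Verb}; 10:trai {Noun}.
If word 1 were Noun, no tagging could satisfy rule 3; so word 1 is Verb.
If word 2 were Noun, no tagging could satisfy rule 3; so word 2 is Verb.
If word 3 were Noun, no tagging could satisfy rule 3; so word 3 is Adv.
If word 4 were Noun, no tagging could satisfy rule 3; so word 4 is Adv.
That leaves exactly one tagging: Verb Verb Adv Adv Adv Verb Noun Noun Verb Noun.
Check: rule 1 ok; rule 2 ok; rule 3 ok.

Adv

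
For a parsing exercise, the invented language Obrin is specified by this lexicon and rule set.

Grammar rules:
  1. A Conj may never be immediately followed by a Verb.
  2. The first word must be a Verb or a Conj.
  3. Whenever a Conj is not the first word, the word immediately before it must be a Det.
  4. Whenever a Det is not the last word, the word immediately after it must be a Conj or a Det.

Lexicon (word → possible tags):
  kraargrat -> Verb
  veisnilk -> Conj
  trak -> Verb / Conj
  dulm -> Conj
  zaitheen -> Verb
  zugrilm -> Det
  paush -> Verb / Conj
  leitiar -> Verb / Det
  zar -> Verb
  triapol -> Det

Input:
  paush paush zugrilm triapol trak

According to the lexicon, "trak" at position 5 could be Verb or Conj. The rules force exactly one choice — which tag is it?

Candidates per position — 1:paush {Verb,Conj}; 2:paush {Verb,Conj}; 3:zugrilm {Det}; 4:triapol {Det}; 5:trak {Verb,Conj}.
Position 2: Conj is ruled out by rule 3; that leaves Verb.
Position 5: Verb is ruled out by rule 4; that leaves Conj.
Position 1: Conj is ruled out by rule 1; that leaves Verb.
The only consistent sequence is: Verb Verb Det Det Conj.
Checking: rule 1 satisfied; rule 2 satisfied; rule 3 satisfied; rule 4 satisfied.

Conj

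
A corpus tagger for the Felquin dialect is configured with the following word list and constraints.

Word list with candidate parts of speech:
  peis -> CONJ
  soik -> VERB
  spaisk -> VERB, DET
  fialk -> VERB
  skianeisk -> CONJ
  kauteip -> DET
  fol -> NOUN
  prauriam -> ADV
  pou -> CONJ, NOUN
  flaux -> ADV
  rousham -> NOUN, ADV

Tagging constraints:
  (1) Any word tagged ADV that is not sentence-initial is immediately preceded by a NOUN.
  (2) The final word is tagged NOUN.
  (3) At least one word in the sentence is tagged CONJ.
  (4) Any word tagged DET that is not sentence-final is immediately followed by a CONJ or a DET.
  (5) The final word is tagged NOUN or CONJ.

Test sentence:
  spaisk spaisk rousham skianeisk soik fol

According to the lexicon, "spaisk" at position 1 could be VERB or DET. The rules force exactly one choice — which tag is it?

Candidates per position — 1:spaisk {VERB,DET}; 2:spaisk {VERB,DET}; 3:rousham {NOUN,ADV}; 4:skianeisk {CONJ}; 5:soik {VERB}; 6:fol {NOUN}.
Position 1: tagging it DET would leave rule 4 unsatisfiable, so it must be VERB.
Position 2: tagging it DET would leave rule 4 unsatisfiable, so it must be VERB.
Position 3: tagging it ADV would leave rule 1 unsatisfiable, so it must be NOUN.
So the tagging must be: VERB VERB NOUN CONJ VERB NOUN.
Checking: rule 1 holds; rule 2 holds; rule 3 holds; rule 4 holds; rule 5 holds.

VERB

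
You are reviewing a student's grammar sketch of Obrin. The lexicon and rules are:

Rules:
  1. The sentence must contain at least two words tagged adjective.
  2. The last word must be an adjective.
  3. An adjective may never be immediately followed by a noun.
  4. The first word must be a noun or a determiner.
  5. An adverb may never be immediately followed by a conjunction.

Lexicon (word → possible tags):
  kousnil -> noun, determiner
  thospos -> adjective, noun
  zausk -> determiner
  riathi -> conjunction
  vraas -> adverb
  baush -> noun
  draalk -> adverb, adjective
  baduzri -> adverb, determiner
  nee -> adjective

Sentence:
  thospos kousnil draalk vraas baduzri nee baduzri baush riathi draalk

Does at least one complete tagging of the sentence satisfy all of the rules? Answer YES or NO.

YES

Candidates per position — 1:thospos {adjective,noun}; 2:kousnil {noun,determiner}; 3:draalk {adverb,adjective}; 4:vraas {adverb}; 5:baduzri {adverb,determiner}; 6:nee {adjective}; 7:baduzri {adverb,determiner}; 8:baush {noun}; 9:riathi {conjunction}; 10:draalk {adverb,adjective}.
One satisfying assignment: noun noun adverb adverb adverb adjective adverb noun conjunction adjective.
Verifying each rule — rule 1 ok; rule 2 ok; rule 3 ok; rule 4 ok; rule 5 ok.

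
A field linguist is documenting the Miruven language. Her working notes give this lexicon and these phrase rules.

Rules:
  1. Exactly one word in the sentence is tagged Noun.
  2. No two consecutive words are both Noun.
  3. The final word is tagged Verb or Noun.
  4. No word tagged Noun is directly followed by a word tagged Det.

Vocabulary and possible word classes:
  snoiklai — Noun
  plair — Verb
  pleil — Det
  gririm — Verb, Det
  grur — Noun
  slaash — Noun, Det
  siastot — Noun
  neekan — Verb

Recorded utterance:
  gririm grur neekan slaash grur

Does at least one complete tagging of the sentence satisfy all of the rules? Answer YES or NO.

NO

Candidates per position — 1:gririm {Verb,Det}; 2:grur {Noun}; 3:neekan {Verb}; 4:slaash {Noun,Det}; 5:grur {Noun}.
Rule 1 cannot be satisfied by any choice of tags from the lexicon.
So there is no consistent tagging.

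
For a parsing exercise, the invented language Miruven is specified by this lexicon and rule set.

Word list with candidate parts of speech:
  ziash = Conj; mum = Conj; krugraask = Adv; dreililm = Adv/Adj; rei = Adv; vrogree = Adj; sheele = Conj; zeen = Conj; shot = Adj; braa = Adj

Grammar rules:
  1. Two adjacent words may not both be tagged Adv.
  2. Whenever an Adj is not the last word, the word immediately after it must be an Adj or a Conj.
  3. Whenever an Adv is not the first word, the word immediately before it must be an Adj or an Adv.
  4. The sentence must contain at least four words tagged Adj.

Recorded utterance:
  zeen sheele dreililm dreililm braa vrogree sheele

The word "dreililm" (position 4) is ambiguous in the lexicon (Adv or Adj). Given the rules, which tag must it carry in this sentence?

Adj

Candidates per position — 1:zeen {Conj}; 2:sheele {Conj}; 3:dreililm {Adv,Adj}; 4:dreililm {Adv,Adj}; 5:braa {Adj}; 6:vrogree {Adj}; 7:sheele {Conj}.
Position 3: tagging it Adv would leave rule 3 unsatisfiable, so it must be Adj.
Position 4: tagging it Adv would leave rule 2 unsatisfiable, so it must be Adj.
The only consistent sequence is: Conj Conj Adj Adj Adj Adj Conj.
Rule-by-rule: rule 1 ok; rule 2 ok; rule 3 ok; rule 4 ok.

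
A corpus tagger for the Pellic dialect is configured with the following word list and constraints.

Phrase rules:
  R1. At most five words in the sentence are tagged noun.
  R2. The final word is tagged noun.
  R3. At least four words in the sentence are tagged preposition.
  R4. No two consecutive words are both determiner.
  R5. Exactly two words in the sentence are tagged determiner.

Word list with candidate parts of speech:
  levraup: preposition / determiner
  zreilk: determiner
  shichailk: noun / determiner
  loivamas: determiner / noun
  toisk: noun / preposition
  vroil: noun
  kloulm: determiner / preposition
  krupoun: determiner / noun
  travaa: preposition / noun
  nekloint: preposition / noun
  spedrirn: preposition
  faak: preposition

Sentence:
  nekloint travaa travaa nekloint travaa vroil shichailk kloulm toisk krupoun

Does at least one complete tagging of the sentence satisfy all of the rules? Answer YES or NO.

NO

Candidates per position — 1:nekloint {preposition,noun}; 2:travaa {preposition,noun}; 3:travaa {preposition,noun}; 4:nekloint {preposition,noun}; 5:travaa {preposition,noun}; 6:vroil {noun}; 7:shichailk {noun,determiner}; 8:kloulm {determiner,preposition}; 9:toisk {noun,preposition}; 10:krupoun {determiner,noun}.
Every candidate sequence violates at least one rule; no consistent tagging exists.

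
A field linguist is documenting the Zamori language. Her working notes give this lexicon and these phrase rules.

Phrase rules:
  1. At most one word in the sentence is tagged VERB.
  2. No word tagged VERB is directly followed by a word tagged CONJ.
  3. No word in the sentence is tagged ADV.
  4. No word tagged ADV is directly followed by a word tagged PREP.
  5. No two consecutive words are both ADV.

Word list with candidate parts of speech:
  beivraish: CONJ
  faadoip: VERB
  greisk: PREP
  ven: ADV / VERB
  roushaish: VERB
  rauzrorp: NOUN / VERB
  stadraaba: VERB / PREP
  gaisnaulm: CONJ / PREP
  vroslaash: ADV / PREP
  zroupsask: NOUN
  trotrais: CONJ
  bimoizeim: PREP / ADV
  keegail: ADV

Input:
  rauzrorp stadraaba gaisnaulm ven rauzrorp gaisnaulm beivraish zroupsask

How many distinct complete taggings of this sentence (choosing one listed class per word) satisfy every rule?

Candidates per position — 1:rauzrorp {NOUN,VERB}; 2:stadraaba {VERB,PREP}; 3:gaisnaulm {CONJ,PREP}; 4:ven {ADV,VERB}; 5:rauzrorp {NOUN,VERB}; 6:gaisnaulm {CONJ,PREP}; 7:beivraish {CONJ}; 8:zroupsask {NOUN}.
There are 64 candidate sequences in total.
The sequences that satisfy every rule: NOUN PREP CONJ VERB NOUN CONJ CONJ NOUN; NOUN PREP CONJ VERB NOUN PREP CONJ NOUN; NOUN PREP PREP VERB NOUN CONJ CONJ NOUN; NOUN PREP PREP VERB NOUN PREP CONJ NOUN.
Count = 4.

4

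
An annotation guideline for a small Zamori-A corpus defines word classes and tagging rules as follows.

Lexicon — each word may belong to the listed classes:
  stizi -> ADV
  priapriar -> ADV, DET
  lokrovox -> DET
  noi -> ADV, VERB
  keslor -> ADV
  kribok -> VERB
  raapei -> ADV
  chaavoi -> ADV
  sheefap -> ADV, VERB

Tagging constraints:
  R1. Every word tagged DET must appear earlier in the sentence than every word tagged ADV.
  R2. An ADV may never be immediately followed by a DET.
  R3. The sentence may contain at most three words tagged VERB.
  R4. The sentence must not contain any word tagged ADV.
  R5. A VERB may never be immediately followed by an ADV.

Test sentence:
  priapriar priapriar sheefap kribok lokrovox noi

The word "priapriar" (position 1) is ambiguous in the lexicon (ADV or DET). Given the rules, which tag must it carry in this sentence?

Candidates per position — 1:priapriar {ADV,DET}; 2:priapriar {ADV,DET}; 3:sheefap {ADV,VERB}; 4:kribok {VERB}; 5:lokrovox {DET}; 6:noi {ADV,VERB}.
If word 1 were ADV, no tagging could satisfy rule 1; so word 1 is DET.
If word 2 were ADV, no tagging could satisfy rule 1; so word 2 is DET.
If word 3 were ADV, no tagging could satisfy rule 1; so word 3 is VERB.
If word 6 were ADV, no tagging could satisfy rule 4; so word 6 is VERB.
That leaves exactly one tagging: DET DET VERB VERB DET VERB.
Verifying each rule — rule 1 holds; rule 2 holds; rule 3 holds; rule 4 holds; rule 5 holds.

DET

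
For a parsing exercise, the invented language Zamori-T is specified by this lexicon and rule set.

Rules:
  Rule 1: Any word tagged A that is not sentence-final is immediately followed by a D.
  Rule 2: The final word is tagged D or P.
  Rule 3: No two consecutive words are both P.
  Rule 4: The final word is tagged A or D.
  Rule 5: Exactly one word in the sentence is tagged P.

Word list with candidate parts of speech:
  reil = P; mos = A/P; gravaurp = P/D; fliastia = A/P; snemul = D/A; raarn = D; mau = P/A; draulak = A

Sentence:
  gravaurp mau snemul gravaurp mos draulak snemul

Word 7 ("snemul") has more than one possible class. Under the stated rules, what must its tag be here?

D

Candidates per position — 1:gravaurp {P,D}; 2:mau {P,A}; 3:snemul {D,A}; 4:gravaurp {P,D}; 5:mos {A,P}; 6:draulak {A}; 7:snemul {D,A}.
Position 5: tagging it A would leave rule 1 unsatisfiable, so it must be P.
Position 7: tagging it A would leave rule 1 unsatisfiable, so it must be D.
Position 1: tagging it P would leave rule 5 unsatisfiable, so it must be D.
Position 2: tagging it P would leave rule 5 unsatisfiable, so it must be A.
Position 3: tagging it A would leave rule 1 unsatisfiable, so it must be D.
Position 4: tagging it P would leave rule 3 unsatisfiable, so it must be D.
The unique satisfying tagging is: D A D D P A D.
Check: rule 1 ok; rule 2 ok; rule 3 ok; rule 4 ok; rule 5 ok.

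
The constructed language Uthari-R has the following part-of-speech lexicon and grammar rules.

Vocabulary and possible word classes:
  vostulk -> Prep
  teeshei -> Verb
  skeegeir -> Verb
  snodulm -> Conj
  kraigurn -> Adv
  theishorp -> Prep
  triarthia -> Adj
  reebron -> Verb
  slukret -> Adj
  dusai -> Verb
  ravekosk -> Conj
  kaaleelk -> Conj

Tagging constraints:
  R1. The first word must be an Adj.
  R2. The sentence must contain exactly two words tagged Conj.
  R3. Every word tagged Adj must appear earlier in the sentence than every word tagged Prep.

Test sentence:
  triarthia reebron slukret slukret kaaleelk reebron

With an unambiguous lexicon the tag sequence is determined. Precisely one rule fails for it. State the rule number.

2

Fixed tagging: Adj Verb Adj Adj Conj Verb.
Rule check: R1 holds, R2 violated, R3 holds.
Only rule 2 fails.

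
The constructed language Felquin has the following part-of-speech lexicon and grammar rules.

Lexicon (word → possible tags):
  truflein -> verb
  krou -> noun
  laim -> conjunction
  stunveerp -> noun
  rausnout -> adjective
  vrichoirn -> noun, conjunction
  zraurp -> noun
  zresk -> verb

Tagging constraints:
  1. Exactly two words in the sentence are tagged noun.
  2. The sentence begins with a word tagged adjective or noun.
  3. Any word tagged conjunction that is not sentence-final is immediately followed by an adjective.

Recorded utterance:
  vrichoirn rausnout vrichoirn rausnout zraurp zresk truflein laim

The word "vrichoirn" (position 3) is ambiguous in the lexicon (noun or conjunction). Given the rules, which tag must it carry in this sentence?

conjunction

Candidates per position — 1:vrichoirn {noun,conjunction}; 2:rausnout {adjective}; 3:vrichoirn {noun,conjunction}; 4:rausnout {adjective}; 5:zraurp {noun}; 6:zresk {verb}; 7:truflein {verb}; 8:laim {conjunction}.
At position 1, choosing conjunction makes rule 2 impossible to satisfy; hence noun.
At position 3, choosing noun makes rule 1 impossible to satisfy; hence conjunction.
That leaves exactly one tagging: noun adjective conjunction adjective noun verb verb conjunction.
Verifying each rule — rule 1 holds; rule 2 holds; rule 3 holds.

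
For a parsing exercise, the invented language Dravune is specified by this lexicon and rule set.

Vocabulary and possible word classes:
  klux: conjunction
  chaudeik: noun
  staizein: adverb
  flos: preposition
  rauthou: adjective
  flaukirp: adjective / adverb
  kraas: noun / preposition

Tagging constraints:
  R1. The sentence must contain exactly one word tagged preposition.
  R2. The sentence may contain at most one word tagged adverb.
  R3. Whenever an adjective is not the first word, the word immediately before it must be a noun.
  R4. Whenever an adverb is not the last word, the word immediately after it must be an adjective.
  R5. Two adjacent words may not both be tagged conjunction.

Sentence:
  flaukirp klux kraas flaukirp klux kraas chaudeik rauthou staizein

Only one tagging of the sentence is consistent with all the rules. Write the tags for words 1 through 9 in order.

Candidates per position — 1:flaukirp {adjective,adverb}; 2:klux {conjunction}; 3:kraas {noun,preposition}; 4:flaukirp {adjective,adverb}; 5:klux {conjunction}; 6:kraas {noun,preposition}; 7:chaudeik {noun}; 8:rauthou {adjective}; 9:staizein {adverb}.
Position 1: adverb is ruled out by rule 2; that leaves adjective.
Position 4: adverb is ruled out by rule 2; that leaves adjective.
Position 3: preposition is ruled out by rule 3; that leaves noun.
Position 6: noun is ruled out by rule 1; that leaves preposition.
The unique satisfying tagging is: adjective conjunction noun adjective conjunction preposition noun adjective adverb.
Check: rule 1 ✓; rule 2 ✓; rule 3 ✓; rule 4 ✓; rule 5 ✓.

adjective conjunction noun adjective conjunction preposition noun adjective adverb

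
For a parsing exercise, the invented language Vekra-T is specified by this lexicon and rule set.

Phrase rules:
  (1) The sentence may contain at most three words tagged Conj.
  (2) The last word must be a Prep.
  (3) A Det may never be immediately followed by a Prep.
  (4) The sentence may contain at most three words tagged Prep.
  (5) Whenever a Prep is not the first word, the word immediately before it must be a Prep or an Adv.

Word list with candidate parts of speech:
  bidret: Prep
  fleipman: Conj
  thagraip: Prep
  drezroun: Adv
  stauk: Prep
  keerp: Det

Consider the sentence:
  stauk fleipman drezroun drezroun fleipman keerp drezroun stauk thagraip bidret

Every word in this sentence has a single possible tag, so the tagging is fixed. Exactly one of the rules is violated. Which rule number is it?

4

Fixed tagging: Prep Conj Adv Adv Conj Det Adv Prep Prep Prep.
Applying the rules: R1 pass, R2 pass, R3 pass, R4 fail, R5 pass.
Only rule 4 fails.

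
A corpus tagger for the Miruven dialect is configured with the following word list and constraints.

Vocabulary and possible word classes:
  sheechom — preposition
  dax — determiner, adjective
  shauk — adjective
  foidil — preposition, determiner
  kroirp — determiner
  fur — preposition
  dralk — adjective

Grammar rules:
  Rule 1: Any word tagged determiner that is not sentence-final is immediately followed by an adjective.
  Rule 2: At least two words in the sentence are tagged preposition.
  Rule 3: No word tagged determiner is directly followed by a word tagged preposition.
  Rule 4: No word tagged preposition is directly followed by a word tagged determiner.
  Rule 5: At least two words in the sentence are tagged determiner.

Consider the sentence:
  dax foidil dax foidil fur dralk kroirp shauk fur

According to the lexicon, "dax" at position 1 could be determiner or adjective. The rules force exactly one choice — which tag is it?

adjective

Candidates per position — 1:dax {determiner,adjective}; 2:foidil {preposition,determiner}; 3:dax {determiner,adjective}; 4:foidil {preposition,determiner}; 5:fur {preposition}; 6:dralk {adjective}; 7:kroirp {determiner}; 8:shauk {adjective}; 9:fur {preposition}.
Word 1 cannot be determiner — rule 1 would then fail for every completion. It is adjective.
Word 3 cannot be determiner — rule 1 would then fail for every completion. It is adjective.
Word 4 cannot be determiner — rule 1 would then fail for every completion. It is preposition.
Word 2 cannot be preposition — rule 5 would then fail for every completion. It is determiner.
The only consistent sequence is: adjective determiner adjective preposition preposition adjective determiner adjective preposition.
Checking: rule 1 holds; rule 2 holds; rule 3 holds; rule 4 holds; rule 5 holds.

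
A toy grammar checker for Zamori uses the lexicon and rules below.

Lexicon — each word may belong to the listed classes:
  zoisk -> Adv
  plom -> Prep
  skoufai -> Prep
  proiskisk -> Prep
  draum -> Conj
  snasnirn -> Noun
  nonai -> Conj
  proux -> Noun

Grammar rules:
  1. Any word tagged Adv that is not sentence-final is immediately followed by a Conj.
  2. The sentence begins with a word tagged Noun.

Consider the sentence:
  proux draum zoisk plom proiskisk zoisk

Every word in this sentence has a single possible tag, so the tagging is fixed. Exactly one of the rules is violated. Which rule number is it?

Fixed tagging: Noun Conj Adv Prep Prep Adv.
Applying the rules: R1 ✗, R2 ✓.
Only rule 1 fails.

1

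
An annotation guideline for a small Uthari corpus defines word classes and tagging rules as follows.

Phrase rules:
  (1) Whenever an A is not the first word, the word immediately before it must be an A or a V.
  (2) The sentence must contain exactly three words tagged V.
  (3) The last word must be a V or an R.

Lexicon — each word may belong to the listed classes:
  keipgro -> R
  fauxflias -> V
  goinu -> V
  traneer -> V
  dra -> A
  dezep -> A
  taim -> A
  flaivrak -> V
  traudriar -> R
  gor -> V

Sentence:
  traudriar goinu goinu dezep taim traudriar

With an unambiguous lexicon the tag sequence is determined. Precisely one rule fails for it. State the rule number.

2

Fixed tagging: R V V A A R.
Rule check: R1 holds, R2 violated, R3 holds.
Only rule 2 fails.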